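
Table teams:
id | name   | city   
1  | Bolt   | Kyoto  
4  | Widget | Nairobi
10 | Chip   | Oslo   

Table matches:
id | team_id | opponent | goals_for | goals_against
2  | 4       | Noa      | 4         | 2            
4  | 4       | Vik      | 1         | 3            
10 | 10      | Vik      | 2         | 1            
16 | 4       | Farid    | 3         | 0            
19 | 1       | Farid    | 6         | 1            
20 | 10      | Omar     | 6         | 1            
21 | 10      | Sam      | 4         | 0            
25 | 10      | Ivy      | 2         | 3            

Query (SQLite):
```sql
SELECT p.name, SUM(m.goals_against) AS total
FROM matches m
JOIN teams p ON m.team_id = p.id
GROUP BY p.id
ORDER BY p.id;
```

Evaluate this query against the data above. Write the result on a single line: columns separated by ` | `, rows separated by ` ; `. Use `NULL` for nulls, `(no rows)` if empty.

Bolt | 1 ; Widget | 5 ; Chip | 5

Join each matches row to its teams via team_id.
Group joined rows by teams.id; compute SUM(m.goals_against) per group.
  1: ids {19} → SUM(m.goals_against)=1
  4: ids {2, 4, 16} → SUM(m.goals_against)=5
  10: ids {10, 20, 21, 25} → SUM(m.goals_against)=5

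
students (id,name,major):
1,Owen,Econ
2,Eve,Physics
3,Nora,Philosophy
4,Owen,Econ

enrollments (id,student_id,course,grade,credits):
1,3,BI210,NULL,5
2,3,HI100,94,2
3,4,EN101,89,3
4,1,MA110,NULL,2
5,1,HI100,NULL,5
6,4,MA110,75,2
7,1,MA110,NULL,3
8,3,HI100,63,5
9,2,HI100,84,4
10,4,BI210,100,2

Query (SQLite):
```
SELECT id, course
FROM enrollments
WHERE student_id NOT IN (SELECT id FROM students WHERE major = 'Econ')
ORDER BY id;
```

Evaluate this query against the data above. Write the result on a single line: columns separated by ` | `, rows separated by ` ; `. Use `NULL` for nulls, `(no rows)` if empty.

Inner query: students.id where major = 'Econ'.
Outer: keep enrollments rows whose student_id is not in that set.
Inner query → {1, 4}

1 | BI210 ; 2 | HI100 ; 8 | HI100 ; 9 | HI100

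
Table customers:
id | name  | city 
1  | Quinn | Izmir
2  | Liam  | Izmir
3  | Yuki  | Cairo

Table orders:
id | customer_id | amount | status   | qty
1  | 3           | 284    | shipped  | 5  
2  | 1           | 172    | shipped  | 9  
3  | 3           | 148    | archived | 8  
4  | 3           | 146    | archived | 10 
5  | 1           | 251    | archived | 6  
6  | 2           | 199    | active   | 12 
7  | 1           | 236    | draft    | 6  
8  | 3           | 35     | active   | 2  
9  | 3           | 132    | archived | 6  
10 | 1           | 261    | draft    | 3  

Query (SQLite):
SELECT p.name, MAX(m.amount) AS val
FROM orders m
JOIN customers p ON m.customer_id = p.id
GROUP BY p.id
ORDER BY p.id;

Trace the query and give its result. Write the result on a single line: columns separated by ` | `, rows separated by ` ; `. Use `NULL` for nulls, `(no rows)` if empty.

Quinn | 261 ; Liam | 199 ; Yuki | 284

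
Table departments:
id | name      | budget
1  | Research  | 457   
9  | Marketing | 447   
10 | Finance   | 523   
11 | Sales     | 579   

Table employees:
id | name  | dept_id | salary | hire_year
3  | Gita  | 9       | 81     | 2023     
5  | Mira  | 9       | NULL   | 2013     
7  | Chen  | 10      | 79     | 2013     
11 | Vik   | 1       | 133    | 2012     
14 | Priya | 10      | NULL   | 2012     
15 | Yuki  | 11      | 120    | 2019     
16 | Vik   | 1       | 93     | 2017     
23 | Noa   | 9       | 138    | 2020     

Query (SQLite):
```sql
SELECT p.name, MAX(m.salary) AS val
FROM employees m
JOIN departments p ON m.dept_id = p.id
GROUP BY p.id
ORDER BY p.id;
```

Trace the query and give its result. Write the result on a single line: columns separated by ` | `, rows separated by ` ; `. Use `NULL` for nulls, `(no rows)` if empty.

Join each employees row to its departments via dept_id.
Group joined rows by departments.id; compute MAX(m.salary) per group.
  1: ids {11, 16} → MAX(m.salary)=133
  9: ids {3, 5, 23} → MAX(m.salary)=138
  10: ids {7, 14} → MAX(m.salary)=79
  11: ids {15} → MAX(m.salary)=120

Research | 133 ; Marketing | 138 ; Finance | 79 ; Sales | 120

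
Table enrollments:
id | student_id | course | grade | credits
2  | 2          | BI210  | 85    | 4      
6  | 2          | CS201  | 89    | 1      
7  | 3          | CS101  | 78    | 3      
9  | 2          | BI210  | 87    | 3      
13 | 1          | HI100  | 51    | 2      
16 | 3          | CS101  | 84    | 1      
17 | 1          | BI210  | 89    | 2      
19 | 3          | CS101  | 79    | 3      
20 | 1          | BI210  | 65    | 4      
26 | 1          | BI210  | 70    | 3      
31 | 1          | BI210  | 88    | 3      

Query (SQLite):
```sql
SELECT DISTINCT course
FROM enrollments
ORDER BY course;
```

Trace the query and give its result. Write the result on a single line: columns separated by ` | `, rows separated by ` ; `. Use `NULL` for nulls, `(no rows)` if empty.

BI210 ; CS101 ; CS201 ; HI100

Collect distinct course values from enrollments.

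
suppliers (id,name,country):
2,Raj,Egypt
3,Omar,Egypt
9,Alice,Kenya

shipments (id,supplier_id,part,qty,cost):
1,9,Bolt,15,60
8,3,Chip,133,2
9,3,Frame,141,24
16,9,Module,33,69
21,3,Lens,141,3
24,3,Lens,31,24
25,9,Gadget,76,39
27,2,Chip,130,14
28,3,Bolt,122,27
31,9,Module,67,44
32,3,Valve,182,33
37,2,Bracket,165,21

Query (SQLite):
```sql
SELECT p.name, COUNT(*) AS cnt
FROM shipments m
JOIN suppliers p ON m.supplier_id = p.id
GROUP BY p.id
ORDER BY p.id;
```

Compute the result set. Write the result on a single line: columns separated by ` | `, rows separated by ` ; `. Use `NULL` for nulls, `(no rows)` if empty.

Raj | 2 ; Omar | 6 ; Alice | 4

Join each shipments row to its suppliers via supplier_id.
Group joined rows by suppliers.id; compute COUNT(*) per group.
  2: ids {27, 37} → COUNT(*)=2
  3: ids {8, 9, 21, 24, 28, 32} → COUNT(*)=6
  9: ids {1, 16, 25, 31} → COUNT(*)=4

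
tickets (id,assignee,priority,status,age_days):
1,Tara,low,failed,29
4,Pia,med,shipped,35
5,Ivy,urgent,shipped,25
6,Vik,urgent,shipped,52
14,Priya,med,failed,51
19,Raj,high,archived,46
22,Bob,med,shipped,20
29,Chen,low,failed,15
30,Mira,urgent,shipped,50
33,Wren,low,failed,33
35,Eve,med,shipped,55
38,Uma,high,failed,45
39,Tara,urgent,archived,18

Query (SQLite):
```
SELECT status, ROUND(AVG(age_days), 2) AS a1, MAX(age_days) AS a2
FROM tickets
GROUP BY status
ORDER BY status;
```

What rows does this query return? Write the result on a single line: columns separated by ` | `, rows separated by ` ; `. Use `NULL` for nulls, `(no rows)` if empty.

archived | 32 | 46 ; failed | 34.6 | 51 ; shipped | 39.5 | 55

Group tickets by status.
Per group compute: ROUND(AVG(age_days), 2), MAX(age_days).
  archived: ids {19, 39} → ROUND(AVG(age_days), 2)=32, MAX(age_days)=46
  failed: ids {1, 14, 29, 33, 38} → ROUND(AVG(age_days), 2)=34.6, MAX(age_days)=51
  shipped: ids {4, 5, 6, 22, 30, 35} → ROUND(AVG(age_days), 2)=39.5, MAX(age_days)=55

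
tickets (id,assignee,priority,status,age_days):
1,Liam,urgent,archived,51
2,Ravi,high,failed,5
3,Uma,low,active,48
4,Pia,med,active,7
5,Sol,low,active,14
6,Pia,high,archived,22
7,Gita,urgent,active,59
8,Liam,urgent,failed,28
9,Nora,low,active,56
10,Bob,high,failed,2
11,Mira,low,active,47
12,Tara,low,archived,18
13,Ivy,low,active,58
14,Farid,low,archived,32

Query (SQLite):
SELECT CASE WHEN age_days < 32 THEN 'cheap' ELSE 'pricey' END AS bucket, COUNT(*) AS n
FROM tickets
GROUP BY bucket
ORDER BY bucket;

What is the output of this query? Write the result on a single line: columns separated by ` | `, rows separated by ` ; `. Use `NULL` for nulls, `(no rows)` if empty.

Bucket rows by age_days < 32 → 'cheap' else 'pricey'; count each bucket.

cheap | 7 ; pricey | 7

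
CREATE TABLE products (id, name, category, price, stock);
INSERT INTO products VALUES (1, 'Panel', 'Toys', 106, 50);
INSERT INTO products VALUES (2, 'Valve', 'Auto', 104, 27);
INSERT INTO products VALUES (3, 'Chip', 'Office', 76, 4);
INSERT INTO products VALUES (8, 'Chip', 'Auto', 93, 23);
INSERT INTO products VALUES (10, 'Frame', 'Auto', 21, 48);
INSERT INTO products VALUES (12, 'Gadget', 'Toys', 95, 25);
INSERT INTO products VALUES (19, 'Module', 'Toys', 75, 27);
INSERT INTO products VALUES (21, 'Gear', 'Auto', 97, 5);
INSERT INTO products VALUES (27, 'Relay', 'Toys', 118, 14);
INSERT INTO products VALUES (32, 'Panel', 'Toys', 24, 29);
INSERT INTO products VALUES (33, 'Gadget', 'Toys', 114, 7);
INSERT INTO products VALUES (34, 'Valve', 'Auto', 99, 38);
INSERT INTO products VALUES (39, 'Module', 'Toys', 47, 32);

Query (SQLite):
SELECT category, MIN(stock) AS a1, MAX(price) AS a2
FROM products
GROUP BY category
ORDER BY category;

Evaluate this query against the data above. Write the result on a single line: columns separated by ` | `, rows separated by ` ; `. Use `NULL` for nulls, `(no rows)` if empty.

Group products by category.
Per group compute: MIN(stock), MAX(price).
  Auto: ids {2, 8, 10, 21, 34} → MIN(stock)=5, MAX(price)=104
  Office: ids {3} → MIN(stock)=4, MAX(price)=76
  Toys: ids {1, 12, 19, 27, 32, 33, 39} → MIN(stock)=7, MAX(price)=118

Auto | 5 | 104 ; Office | 4 | 76 ; Toys | 7 | 118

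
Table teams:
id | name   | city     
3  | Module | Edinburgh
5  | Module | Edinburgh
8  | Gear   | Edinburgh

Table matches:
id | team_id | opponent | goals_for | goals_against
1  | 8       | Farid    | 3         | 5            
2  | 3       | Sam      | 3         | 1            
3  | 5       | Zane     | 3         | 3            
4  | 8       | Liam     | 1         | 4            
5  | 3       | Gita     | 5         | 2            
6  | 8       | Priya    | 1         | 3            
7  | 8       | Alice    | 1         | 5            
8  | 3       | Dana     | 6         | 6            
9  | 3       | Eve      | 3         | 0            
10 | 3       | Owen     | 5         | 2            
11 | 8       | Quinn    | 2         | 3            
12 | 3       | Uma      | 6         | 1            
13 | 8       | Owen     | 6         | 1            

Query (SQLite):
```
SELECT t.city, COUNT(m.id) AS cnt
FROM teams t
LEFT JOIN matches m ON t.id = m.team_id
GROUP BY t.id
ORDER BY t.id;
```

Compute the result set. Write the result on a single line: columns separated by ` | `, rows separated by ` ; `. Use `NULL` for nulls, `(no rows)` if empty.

Edinburgh | 6 ; Edinburgh | 1 ; Edinburgh | 6

LEFT JOIN keeps every teams row; unmatched ones get NULL for matches columns.
Group by teams.id and compute COUNT(m.id). COUNT(col) of an all-NULL group is 0.
  3: ids {2, 5, 8, 9, 10, 12} → COUNT(m.id)=6
  5: ids {3} → COUNT(m.id)=1
  8: ids {1, 4, 6, 7, 11, 13} → COUNT(m.id)=6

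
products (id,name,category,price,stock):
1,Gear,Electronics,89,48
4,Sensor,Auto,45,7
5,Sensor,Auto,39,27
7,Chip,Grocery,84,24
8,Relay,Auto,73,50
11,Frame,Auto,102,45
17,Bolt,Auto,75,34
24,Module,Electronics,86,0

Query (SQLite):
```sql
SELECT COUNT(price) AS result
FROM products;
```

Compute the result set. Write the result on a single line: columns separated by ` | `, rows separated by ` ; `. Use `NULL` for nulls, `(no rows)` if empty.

All price values: [89, 45, 39, 84, 73, 102, 75, 86].
COUNT(price) counts non-NULL values → 8.

8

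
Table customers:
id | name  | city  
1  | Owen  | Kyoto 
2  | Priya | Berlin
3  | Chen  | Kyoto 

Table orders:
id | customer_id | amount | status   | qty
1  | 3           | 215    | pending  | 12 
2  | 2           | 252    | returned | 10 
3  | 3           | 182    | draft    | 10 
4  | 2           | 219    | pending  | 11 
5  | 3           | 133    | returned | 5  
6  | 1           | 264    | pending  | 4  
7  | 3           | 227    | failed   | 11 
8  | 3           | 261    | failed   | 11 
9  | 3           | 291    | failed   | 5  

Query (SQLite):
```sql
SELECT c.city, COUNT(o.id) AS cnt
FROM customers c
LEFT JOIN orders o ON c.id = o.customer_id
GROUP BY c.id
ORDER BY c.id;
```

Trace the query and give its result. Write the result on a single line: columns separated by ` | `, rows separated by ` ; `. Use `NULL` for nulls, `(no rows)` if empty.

LEFT JOIN keeps every customers row; unmatched ones get NULL for orders columns.
Group by customers.id and compute COUNT(o.id). COUNT(col) of an all-NULL group is 0.
  1: ids {6} → COUNT(o.id)=1
  2: ids {2, 4} → COUNT(o.id)=2
  3: ids {1, 3, 5, 7, 8, 9} → COUNT(o.id)=6

Kyoto | 1 ; Berlin | 2 ; Kyoto | 6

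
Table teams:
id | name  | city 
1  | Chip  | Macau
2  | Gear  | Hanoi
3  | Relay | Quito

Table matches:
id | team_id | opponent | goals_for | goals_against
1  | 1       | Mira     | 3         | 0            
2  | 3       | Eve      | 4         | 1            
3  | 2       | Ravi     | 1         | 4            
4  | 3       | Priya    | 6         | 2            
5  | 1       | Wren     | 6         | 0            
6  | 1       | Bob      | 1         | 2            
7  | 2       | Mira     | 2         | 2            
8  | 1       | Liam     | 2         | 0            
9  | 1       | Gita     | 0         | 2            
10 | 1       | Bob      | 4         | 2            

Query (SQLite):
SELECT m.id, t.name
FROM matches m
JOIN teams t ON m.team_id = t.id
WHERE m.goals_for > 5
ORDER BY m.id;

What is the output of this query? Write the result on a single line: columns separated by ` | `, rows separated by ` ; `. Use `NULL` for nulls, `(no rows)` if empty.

4 | Relay ; 5 | Chip

Each matches row matches the teams row where team_id = teams.id.
Then keep rows with m.goals_for > 5.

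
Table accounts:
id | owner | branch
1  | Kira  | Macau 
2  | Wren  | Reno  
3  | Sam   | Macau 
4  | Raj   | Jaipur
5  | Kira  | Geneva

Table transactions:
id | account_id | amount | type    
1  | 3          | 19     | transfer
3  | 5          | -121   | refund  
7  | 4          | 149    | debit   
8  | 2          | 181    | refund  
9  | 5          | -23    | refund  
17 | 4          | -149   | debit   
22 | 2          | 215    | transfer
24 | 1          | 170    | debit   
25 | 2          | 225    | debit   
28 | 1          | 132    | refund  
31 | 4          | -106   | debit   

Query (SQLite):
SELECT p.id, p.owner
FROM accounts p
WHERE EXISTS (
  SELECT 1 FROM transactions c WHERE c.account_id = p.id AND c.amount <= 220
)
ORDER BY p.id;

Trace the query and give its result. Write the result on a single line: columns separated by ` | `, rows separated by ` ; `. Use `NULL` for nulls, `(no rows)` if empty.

For each accounts row, check whether any transactions with matching account_id has amount <= 220.
Keep rows where that is true.

1 | Kira ; 2 | Wren ; 3 | Sam ; 4 | Raj ; 5 | Kira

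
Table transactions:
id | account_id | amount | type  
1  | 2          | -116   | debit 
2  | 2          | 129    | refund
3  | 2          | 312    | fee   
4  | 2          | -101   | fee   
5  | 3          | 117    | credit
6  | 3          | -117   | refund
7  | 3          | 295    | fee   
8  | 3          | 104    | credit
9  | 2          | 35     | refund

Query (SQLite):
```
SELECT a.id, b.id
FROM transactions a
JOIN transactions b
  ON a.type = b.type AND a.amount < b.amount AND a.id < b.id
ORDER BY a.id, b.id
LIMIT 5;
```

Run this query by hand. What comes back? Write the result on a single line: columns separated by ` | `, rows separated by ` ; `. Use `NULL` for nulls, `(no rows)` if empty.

Pairs (a,b) with same type, a.amount < b.amount, a.id < b.id.
type groups: credit:{5,8} debit:{1} fee:{3,4,7} refund:{2,6,9}
Ordered by (a.id, b.id); first 5.

4 | 7 ; 6 | 9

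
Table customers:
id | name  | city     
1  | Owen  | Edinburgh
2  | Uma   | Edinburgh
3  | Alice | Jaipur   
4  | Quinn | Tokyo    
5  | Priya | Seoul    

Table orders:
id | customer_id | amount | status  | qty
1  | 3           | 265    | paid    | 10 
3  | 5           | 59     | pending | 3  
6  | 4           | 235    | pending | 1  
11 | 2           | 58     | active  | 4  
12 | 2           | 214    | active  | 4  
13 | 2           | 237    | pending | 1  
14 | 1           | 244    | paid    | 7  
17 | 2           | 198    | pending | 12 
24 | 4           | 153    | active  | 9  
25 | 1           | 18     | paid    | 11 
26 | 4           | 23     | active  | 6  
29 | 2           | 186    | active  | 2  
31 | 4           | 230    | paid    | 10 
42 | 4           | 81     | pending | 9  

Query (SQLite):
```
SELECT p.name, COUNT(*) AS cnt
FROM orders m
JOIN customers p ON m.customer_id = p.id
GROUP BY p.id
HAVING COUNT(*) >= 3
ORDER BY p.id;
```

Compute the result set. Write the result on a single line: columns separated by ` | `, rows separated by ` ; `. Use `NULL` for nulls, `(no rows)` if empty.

Join each orders row to its customers via customer_id.
Group joined rows by customers.id; compute COUNT(*) per group.
HAVING: keep groups with count ≥ 3.
  1: ids {14, 25} → COUNT(*)=2
  2: ids {11, 12, 13, 17, 29} → COUNT(*)=5
  3: ids {1} → COUNT(*)=1
  4: ids {6, 24, 26, 31, 42} → COUNT(*)=5
  5: ids {3} → COUNT(*)=1

Uma | 5 ; Quinn | 5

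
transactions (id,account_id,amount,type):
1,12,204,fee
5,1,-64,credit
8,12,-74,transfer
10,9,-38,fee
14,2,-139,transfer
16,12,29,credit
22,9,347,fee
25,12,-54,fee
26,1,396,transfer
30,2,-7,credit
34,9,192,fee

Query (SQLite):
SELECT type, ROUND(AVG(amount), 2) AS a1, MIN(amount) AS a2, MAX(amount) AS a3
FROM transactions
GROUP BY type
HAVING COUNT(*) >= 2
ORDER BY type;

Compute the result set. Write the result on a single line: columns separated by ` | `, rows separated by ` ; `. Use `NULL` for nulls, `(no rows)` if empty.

credit | -14 | -64 | 29 ; fee | 130.2 | -54 | 347 ; transfer | 61 | -139 | 396

Group transactions by type.
Per group compute: ROUND(AVG(amount), 2), MIN(amount), MAX(amount).
HAVING: drop groups with fewer than 2 rows.
  credit: ids {5, 16, 30} → ROUND(AVG(amount), 2)=-14, MIN(amount)=-64, MAX(amount)=29
  fee: ids {1, 10, 22, 25, 34} → ROUND(AVG(amount), 2)=130.2, MIN(amount)=-54, MAX(amount)=347
  transfer: ids {8, 14, 26} → ROUND(AVG(amount), 2)=61, MIN(amount)=-139, MAX(amount)=396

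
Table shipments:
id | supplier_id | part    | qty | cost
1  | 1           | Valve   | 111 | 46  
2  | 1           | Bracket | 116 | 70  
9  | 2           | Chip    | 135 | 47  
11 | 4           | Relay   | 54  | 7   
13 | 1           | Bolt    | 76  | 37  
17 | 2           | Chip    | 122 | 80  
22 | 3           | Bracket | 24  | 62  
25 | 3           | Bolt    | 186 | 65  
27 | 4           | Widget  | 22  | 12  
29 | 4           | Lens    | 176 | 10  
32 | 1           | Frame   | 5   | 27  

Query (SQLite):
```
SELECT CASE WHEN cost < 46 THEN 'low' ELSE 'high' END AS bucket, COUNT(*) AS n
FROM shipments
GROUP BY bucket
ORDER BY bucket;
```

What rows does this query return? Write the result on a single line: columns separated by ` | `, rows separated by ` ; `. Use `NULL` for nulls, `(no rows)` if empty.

high | 6 ; low | 5

Bucket rows by cost < 46 → 'low' else 'high'; count each bucket.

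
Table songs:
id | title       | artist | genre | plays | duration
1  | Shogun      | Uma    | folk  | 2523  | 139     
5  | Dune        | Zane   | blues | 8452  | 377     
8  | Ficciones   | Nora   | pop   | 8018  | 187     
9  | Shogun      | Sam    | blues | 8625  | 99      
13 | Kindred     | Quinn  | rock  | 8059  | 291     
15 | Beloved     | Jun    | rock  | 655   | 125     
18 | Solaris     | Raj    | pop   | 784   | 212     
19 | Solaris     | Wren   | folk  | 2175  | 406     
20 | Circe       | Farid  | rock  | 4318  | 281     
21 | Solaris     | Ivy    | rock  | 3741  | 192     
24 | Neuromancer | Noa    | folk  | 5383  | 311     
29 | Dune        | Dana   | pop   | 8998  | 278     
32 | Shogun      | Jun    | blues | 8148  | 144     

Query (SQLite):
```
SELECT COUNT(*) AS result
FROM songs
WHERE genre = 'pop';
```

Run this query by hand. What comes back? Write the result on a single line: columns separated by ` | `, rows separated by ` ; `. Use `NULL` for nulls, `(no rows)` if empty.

3

Rows where genre='pop' → plays values: [8018, 784, 8998].
COUNT(*) counts rows → 3.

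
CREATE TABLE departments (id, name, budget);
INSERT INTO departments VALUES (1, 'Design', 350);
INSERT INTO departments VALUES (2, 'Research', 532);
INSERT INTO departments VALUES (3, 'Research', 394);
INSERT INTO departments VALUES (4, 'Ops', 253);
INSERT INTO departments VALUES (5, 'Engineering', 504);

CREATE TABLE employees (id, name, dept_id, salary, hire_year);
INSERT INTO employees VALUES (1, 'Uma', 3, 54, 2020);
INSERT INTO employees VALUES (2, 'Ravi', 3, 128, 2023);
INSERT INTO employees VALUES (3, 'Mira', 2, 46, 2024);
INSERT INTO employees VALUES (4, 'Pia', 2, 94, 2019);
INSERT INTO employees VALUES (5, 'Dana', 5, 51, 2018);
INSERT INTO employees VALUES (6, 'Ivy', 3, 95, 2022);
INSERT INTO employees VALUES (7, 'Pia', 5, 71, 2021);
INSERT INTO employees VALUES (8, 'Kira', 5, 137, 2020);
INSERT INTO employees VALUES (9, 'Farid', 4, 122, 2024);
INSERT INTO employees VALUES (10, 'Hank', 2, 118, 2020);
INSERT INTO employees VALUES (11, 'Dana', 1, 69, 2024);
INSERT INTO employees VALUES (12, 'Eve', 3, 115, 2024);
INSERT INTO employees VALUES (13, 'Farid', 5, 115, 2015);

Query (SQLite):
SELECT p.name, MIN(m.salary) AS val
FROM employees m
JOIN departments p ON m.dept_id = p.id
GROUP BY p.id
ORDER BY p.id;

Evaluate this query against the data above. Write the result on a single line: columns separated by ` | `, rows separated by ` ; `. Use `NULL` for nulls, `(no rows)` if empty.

Join each employees row to its departments via dept_id.
Group joined rows by departments.id; compute MIN(m.salary) per group.
  1: ids {11} → MIN(m.salary)=69
  2: ids {3, 4, 10} → MIN(m.salary)=46
  3: ids {1, 2, 6, 12} → MIN(m.salary)=54
  4: ids {9} → MIN(m.salary)=122
  5: ids {5, 7, 8, 13} → MIN(m.salary)=51

Design | 69 ; Research | 46 ; Research | 54 ; Ops | 122 ; Engineering | 51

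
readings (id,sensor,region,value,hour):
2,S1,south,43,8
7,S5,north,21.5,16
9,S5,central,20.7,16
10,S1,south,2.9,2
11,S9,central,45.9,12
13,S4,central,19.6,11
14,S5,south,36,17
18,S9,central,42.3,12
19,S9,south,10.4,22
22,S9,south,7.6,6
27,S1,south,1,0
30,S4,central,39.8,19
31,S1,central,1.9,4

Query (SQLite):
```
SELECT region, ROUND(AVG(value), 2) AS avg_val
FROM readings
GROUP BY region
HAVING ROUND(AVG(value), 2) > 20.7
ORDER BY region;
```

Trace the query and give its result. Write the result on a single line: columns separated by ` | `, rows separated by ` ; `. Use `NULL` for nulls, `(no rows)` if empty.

central | 28.37 ; north | 21.5

Partition readings by region; compute ROUND(AVG(value), 2) within each group.
HAVING: keep groups where ROUND(AVG(value), 2) > 20.7.
  central: ids {9, 11, 13, 18, 30, 31} → ROUND(AVG(value), 2)=28.37
  north: ids {7} → ROUND(AVG(value), 2)=21.5
  south: ids {2, 10, 14, 19, 22, 27} → ROUND(AVG(value), 2)=16.82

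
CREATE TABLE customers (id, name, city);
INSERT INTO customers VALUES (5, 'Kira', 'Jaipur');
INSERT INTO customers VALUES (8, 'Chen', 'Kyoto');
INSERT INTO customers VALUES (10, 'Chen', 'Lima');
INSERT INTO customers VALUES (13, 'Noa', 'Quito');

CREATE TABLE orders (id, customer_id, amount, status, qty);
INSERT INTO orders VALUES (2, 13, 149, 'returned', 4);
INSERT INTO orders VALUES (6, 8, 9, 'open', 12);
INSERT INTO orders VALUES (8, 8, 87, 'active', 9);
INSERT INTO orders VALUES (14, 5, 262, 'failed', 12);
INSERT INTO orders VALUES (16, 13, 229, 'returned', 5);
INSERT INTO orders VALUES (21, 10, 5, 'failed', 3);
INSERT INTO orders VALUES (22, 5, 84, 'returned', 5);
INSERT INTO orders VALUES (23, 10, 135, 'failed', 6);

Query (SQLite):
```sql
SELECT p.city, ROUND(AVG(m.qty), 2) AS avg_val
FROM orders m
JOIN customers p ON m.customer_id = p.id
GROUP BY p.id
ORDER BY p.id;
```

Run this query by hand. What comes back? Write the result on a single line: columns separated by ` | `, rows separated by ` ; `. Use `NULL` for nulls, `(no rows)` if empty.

Join each orders row to its customers via customer_id.
Group joined rows by customers.id; compute ROUND(AVG(m.qty), 2) per group.
  5: ids {14, 22} → ROUND(AVG(m.qty), 2)=8.5
  8: ids {6, 8} → ROUND(AVG(m.qty), 2)=10.5
  10: ids {21, 23} → ROUND(AVG(m.qty), 2)=4.5
  13: ids {2, 16} → ROUND(AVG(m.qty), 2)=4.5

Jaipur | 8.5 ; Kyoto | 10.5 ; Lima | 4.5 ; Quito | 4.5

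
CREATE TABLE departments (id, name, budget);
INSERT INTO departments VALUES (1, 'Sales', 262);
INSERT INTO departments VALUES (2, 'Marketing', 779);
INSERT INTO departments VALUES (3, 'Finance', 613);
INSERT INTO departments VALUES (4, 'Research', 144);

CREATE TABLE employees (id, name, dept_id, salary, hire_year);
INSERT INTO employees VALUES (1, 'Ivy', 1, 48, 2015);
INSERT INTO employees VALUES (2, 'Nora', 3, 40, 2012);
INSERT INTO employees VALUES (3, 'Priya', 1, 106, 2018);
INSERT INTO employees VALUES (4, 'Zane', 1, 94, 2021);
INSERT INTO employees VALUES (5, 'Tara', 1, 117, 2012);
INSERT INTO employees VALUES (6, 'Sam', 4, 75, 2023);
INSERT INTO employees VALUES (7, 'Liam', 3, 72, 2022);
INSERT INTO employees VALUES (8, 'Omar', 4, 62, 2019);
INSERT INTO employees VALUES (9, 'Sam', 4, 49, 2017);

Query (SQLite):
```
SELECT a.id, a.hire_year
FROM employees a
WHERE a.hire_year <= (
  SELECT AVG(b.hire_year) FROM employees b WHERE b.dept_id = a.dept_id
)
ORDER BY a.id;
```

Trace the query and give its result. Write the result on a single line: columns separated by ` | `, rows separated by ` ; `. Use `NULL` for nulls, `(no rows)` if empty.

1 | 2015 ; 2 | 2012 ; 5 | 2012 ; 8 | 2019 ; 9 | 2017

For each employees row a, compute AVG(hire_year) over rows sharing a.dept_id.
Keep row a if a.hire_year <= that per-group AVG.
  dept_id=1: AVG(hire_year) = 2016.5
  dept_id=3: AVG(hire_year) = 2017.0
  dept_id=4: AVG(hire_year) = 2019.666667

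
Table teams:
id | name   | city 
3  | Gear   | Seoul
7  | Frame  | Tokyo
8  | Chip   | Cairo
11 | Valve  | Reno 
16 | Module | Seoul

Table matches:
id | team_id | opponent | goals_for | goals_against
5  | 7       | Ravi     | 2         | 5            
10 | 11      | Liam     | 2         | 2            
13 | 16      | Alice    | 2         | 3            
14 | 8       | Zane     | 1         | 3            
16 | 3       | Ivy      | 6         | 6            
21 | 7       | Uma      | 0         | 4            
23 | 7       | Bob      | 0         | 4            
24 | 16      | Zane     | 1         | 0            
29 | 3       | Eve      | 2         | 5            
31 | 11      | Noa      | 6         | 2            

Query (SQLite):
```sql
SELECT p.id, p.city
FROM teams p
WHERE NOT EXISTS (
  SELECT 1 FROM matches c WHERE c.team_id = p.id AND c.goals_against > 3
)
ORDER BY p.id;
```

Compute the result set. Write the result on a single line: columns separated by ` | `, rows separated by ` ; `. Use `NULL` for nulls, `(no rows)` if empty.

For each teams row, check whether any matches with matching team_id has goals_against > 3.
Keep rows where that is false.

8 | Cairo ; 11 | Reno ; 16 | Seoul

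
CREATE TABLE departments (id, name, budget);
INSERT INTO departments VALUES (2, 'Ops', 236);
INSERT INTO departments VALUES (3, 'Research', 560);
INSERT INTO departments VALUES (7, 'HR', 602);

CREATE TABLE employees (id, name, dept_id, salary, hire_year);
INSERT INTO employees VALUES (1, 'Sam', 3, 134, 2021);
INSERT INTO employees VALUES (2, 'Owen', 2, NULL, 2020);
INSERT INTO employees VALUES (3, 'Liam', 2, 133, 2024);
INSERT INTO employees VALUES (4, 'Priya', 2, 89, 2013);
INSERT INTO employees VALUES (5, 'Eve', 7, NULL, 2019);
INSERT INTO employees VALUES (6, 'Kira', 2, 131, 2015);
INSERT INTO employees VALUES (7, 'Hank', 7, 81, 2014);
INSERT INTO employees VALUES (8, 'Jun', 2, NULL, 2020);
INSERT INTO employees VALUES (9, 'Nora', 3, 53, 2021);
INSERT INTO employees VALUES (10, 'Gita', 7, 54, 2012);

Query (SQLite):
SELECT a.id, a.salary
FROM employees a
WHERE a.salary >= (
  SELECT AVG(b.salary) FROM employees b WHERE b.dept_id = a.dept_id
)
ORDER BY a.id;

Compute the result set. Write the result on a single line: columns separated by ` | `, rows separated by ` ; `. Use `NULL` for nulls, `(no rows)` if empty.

1 | 134 ; 3 | 133 ; 6 | 131 ; 7 | 81

For each employees row a, compute AVG(salary) over rows sharing a.dept_id.
Keep row a if a.salary >= that per-group AVG.
  dept_id=2: AVG(salary) = 117.666667
  dept_id=3: AVG(salary) = 93.5
  dept_id=7: AVG(salary) = 67.5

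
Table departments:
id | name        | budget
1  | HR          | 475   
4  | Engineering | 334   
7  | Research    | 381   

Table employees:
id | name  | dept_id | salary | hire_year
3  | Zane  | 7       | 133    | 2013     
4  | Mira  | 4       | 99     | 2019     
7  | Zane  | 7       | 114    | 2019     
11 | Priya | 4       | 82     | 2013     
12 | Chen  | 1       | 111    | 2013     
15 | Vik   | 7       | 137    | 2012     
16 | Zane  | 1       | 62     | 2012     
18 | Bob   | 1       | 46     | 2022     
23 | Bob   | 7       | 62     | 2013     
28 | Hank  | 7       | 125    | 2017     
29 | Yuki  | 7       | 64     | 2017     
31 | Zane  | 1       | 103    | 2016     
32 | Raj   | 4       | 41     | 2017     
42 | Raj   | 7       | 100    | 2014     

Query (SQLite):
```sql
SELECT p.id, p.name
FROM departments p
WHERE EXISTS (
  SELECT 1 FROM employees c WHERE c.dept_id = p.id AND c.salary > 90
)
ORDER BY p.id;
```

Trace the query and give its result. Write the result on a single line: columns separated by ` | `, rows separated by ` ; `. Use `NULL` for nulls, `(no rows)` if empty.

1 | HR ; 4 | Engineering ; 7 | Research

For each departments row, check whether any employees with matching dept_id has salary > 90.
Keep rows where that is true.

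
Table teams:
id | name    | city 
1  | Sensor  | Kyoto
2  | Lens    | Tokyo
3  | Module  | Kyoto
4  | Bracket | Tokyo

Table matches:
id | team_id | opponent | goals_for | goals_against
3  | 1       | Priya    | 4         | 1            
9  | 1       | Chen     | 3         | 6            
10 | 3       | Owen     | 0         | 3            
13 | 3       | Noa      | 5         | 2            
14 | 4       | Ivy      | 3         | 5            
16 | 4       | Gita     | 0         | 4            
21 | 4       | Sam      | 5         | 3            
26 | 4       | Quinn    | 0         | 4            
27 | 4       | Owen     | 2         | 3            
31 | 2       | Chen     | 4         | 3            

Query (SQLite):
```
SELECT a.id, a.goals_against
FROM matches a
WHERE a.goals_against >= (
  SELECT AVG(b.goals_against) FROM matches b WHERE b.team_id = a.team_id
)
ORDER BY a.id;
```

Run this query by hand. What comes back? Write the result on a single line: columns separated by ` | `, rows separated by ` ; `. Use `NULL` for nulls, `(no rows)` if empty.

9 | 6 ; 10 | 3 ; 14 | 5 ; 16 | 4 ; 26 | 4 ; 31 | 3

For each matches row a, compute AVG(goals_against) over rows sharing a.team_id.
Keep row a if a.goals_against >= that per-group AVG.
  team_id=1: AVG(goals_against) = 3.5
  team_id=2: AVG(goals_against) = 3.0
  team_id=3: AVG(goals_against) = 2.5
  team_id=4: AVG(goals_against) = 3.8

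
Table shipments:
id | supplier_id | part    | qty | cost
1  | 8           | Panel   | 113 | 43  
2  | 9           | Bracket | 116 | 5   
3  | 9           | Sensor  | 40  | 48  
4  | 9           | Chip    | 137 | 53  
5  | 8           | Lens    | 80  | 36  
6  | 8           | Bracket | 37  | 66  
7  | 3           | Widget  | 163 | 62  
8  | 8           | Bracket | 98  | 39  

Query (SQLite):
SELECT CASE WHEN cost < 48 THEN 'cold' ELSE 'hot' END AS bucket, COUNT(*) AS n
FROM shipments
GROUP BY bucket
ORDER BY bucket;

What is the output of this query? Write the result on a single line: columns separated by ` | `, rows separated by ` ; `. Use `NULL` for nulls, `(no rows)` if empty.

cold | 4 ; hot | 4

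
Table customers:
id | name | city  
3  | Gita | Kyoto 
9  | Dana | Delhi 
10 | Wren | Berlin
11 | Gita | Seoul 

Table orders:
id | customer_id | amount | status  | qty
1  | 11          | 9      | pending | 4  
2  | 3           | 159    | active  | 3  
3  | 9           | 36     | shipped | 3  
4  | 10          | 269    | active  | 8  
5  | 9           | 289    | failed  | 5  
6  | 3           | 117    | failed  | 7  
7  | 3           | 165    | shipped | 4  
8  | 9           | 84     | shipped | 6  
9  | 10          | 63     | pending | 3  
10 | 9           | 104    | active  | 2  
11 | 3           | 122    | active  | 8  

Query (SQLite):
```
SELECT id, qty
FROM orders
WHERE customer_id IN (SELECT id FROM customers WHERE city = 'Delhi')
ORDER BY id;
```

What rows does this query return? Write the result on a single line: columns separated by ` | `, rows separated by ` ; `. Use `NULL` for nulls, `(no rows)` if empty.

3 | 3 ; 5 | 5 ; 8 | 6 ; 10 | 2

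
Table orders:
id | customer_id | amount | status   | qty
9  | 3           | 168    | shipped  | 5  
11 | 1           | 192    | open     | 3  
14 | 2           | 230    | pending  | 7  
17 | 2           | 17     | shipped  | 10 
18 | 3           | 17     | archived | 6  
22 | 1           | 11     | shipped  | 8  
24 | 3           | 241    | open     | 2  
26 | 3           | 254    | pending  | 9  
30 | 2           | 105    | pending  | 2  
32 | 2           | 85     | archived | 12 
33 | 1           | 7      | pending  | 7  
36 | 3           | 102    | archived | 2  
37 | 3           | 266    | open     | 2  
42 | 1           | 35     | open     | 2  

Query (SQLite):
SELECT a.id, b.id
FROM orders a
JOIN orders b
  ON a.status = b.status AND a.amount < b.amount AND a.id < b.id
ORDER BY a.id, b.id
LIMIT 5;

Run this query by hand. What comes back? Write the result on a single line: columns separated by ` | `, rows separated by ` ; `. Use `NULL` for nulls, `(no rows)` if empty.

11 | 24 ; 11 | 37 ; 14 | 26 ; 18 | 32 ; 18 | 36

Pairs (a,b) with same status, a.amount < b.amount, a.id < b.id.
status groups: archived:{18,32,36} open:{11,24,37,42} pending:{14,26,30,33} shipped:{9,17,22}
Ordered by (a.id, b.id); first 5.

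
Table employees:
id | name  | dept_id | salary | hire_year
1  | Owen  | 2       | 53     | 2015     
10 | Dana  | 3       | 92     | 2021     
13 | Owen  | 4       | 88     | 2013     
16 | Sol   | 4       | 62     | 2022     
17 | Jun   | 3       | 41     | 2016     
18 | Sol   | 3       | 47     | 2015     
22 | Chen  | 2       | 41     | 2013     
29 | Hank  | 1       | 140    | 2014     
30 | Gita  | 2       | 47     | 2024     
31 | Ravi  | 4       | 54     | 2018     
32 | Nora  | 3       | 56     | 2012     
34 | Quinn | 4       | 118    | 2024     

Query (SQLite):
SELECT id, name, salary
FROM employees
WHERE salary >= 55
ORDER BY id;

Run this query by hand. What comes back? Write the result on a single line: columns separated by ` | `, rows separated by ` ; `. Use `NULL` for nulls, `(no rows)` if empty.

10 | Dana | 92 ; 13 | Owen | 88 ; 16 | Sol | 62 ; 29 | Hank | 140 ; 32 | Nora | 56 ; 34 | Quinn | 118

salary >= 55: ids {10, 13, 16, 29, 32, 34}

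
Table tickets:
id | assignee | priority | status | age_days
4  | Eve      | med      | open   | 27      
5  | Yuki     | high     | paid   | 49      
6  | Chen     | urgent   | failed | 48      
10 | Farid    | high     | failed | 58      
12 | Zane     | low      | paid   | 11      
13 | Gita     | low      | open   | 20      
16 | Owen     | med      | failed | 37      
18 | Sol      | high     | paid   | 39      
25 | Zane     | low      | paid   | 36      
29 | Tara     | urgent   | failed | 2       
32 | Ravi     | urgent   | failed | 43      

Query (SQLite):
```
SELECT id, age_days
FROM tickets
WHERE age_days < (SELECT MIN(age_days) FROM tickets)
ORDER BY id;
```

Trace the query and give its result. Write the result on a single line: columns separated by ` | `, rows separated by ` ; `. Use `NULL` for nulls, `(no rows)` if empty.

(no rows)

Scalar subquery: MIN(age_days) over all tickets rows = 2.
Keep rows where age_days < that value.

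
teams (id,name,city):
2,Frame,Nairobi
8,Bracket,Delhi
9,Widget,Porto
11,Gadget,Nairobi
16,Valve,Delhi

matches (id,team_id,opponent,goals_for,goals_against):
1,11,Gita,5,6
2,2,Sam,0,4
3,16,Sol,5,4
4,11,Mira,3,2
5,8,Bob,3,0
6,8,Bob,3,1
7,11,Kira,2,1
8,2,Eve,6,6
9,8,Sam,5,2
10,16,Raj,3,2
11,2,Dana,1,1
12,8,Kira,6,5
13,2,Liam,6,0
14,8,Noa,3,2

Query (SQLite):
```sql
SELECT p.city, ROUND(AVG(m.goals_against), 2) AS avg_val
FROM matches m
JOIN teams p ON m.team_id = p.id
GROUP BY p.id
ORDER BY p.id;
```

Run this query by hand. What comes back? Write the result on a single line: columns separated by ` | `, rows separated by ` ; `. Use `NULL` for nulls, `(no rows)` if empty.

Nairobi | 2.75 ; Delhi | 2 ; Nairobi | 3 ; Delhi | 3

Join each matches row to its teams via team_id.
Group joined rows by teams.id; compute ROUND(AVG(m.goals_against), 2) per group.
  2: ids {2, 8, 11, 13} → ROUND(AVG(m.goals_against), 2)=2.75
  8: ids {5, 6, 9, 12, 14} → ROUND(AVG(m.goals_against), 2)=2
  11: ids {1, 4, 7} → ROUND(AVG(m.goals_against), 2)=3
  16: ids {3, 10} → ROUND(AVG(m.goals_against), 2)=3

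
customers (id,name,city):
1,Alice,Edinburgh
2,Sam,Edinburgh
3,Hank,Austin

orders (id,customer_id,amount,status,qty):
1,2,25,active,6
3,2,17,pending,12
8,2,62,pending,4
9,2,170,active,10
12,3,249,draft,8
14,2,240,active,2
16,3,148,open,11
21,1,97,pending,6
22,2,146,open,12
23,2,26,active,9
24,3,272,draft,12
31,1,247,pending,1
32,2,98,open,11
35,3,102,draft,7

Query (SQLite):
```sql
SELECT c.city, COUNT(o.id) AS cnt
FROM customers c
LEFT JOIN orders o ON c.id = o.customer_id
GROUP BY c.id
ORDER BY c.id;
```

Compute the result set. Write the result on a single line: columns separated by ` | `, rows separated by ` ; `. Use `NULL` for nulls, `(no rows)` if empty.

LEFT JOIN keeps every customers row; unmatched ones get NULL for orders columns.
Group by customers.id and compute COUNT(o.id). COUNT(col) of an all-NULL group is 0.
  1: ids {21, 31} → COUNT(o.id)=2
  2: ids {1, 3, 8, 9, 14, 22, 23, 32} → COUNT(o.id)=8
  3: ids {12, 16, 24, 35} → COUNT(o.id)=4

Edinburgh | 2 ; Edinburgh | 8 ; Austin | 4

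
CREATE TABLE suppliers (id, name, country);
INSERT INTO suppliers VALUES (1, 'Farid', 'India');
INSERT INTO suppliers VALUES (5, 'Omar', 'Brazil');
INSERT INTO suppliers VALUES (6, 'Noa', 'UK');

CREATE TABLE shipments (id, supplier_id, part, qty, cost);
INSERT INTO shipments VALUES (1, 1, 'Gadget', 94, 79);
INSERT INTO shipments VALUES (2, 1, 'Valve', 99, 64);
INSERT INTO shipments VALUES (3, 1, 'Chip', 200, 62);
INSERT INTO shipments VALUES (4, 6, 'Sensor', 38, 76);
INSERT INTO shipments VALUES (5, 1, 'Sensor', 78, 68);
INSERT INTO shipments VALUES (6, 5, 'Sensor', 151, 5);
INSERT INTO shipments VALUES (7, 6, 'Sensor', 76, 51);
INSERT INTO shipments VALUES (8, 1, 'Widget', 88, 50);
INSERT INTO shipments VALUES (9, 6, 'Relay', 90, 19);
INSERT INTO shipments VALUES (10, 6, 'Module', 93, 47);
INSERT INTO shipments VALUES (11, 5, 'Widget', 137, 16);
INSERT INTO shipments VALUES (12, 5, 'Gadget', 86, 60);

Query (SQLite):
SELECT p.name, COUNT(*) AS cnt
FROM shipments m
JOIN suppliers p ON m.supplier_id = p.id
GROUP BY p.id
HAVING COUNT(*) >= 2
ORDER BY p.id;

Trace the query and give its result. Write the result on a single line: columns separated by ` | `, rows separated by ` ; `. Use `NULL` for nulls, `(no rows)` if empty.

Farid | 5 ; Omar | 3 ; Noa | 4

Join each shipments row to its suppliers via supplier_id.
Group joined rows by suppliers.id; compute COUNT(*) per group.
HAVING: keep groups with count ≥ 2.
  1: ids {1, 2, 3, 5, 8} → COUNT(*)=5
  5: ids {6, 11, 12} → COUNT(*)=3
  6: ids {4, 7, 9, 10} → COUNT(*)=4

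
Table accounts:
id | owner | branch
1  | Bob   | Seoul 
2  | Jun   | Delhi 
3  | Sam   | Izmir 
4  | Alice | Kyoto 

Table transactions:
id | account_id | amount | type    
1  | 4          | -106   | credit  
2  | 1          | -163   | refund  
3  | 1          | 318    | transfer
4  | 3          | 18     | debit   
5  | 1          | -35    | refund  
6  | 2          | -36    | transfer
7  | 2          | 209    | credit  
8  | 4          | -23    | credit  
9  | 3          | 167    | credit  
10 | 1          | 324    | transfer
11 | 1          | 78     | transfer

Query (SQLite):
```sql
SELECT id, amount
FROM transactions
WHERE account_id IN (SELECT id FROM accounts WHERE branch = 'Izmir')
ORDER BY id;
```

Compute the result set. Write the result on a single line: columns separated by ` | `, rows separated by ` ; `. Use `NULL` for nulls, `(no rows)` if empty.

Inner query: accounts.id where branch = 'Izmir'.
Outer: keep transactions rows whose account_id is in that set.
Inner query → {3}

4 | 18 ; 9 | 167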